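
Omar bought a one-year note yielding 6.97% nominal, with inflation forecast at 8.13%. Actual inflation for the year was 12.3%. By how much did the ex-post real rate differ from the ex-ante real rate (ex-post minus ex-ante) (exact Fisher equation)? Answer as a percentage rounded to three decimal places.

-3.673%

Ex-ante: (1 + 0.0697)/(1 + 0.0813) − 1 = -1.0728%
Ex-post: (1 + 0.0697)/(1 + 0.1230) − 1 = -4.7462%
Difference (ex-post − ex-ante) = -3.6734% → -3.673%.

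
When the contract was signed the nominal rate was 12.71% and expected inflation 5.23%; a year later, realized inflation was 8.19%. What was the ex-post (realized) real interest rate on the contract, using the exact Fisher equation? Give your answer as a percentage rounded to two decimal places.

4.18%

Ex-post: (1 + 0.1271)/(1 + 0.0819) − 1 = 4.1778%
So the realized real rate is 4.18%.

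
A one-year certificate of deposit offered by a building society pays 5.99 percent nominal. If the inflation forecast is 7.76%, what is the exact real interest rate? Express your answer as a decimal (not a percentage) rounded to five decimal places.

1 + r = 1.05990 / 1.07760 = 0.9835746
r = 0.9835746 − 1 = -1.64254%, i.e. -0.01643.

-0.01643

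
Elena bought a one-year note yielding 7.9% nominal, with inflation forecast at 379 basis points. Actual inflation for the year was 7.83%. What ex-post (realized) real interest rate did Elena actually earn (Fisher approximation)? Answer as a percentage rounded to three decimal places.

Ex-post: 7.9% − 7.83% = 0.070%
So the realized real rate is 0.070%.

0.070%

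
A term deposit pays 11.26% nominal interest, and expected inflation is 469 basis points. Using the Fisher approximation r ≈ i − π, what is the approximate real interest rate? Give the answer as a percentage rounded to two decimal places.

6.57%

r ≈ i − π = 11.26% − 4.69% = 6.57%.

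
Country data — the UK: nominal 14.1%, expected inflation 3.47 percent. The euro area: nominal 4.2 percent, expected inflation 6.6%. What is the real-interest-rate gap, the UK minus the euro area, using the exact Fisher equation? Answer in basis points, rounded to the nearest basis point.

1252 basis points

The UK: (1 + 0.1410)/(1 + 0.0347) − 1 = 10.2735%
The euro area: (1 + 0.0420)/(1 + 0.0660) − 1 = -2.2514%
Differential = 10.2735% − (-2.2514%) = 12.5249% → 1252 basis points.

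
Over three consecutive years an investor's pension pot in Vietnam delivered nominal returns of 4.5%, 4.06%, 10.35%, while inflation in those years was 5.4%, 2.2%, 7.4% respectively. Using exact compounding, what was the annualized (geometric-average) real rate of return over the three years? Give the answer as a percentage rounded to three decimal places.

1.226%

Nominal growth factor = 1.0450 × 1.0406 × 1.1035 = 1.19997569
Price-level growth factor = 1.0540 × 1.0220 × 1.0740 = 1.15689991
Real growth factor = 1.19997569 / 1.15689991 = 1.03723380
Annualized real rate = 1.03723380^(1/3) − 1 = 1.2260% → 1.226%.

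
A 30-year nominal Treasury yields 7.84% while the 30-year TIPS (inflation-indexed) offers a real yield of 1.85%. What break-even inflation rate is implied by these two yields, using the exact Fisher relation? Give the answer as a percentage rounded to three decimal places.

(1 + π) = (1 + i)/(1 + r) = 1.07840 / 1.01850 = 1.058812
Break-even inflation = 1.058812 − 1 → 5.881%.

5.881%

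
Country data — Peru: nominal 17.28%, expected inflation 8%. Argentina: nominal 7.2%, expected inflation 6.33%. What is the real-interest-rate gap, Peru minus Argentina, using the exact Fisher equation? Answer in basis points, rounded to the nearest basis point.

Peru: (1 + 0.1728)/(1 + 0.0800) − 1 = 8.5926%
Argentina: (1 + 0.0720)/(1 + 0.0633) − 1 = 0.8182%
Differential = 8.5926% − 0.8182% = 7.7744% → 777 basis points.

777 basis points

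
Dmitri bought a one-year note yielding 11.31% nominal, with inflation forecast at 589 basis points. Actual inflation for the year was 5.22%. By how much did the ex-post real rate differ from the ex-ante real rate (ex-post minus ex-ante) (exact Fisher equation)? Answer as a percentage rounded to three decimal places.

0.669%

Ex-ante: (1 + 0.1131)/(1 + 0.0589) − 1 = 5.1185%
Ex-post: (1 + 0.1131)/(1 + 0.0522) − 1 = 5.7879%
Difference (ex-post − ex-ante) = 0.6694% → 0.669%.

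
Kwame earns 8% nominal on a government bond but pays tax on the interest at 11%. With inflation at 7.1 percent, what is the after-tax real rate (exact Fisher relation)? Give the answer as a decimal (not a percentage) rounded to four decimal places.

After-tax nominal return = 8% × (1 − 0.11) = 7.1200%.
1 + r = 1.07120 / 1.07100 = 1.000187
After-tax real rate = 1.000187 − 1 → 0.0002.

0.0002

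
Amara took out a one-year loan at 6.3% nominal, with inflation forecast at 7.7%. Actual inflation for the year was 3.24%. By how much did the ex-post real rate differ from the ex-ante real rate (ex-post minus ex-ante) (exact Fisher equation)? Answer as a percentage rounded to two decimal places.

Ex-ante: (1 + 0.0630)/(1 + 0.0770) − 1 = -1.2999%
Ex-post: (1 + 0.0630)/(1 + 0.0324) − 1 = 2.9640%
Difference (ex-post − ex-ante) = 4.2639% → 4.26%.

4.26%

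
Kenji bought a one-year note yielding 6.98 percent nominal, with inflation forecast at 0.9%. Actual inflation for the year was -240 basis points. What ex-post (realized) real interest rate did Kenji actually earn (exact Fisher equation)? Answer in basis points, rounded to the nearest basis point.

Ex-post: (1 + 0.0698)/(1 − 0.0240) − 1 = 9.6107%
So the realized real rate is 961 basis points.

961 basis points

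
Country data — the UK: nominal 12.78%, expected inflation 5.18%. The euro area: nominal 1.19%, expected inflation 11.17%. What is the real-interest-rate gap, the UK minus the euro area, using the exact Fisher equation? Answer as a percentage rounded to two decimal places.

The UK: (1 + 0.1278)/(1 + 0.0518) − 1 = 7.2257%
The euro area: (1 + 0.0119)/(1 + 0.1117) − 1 = -8.9772%
Differential = 7.2257% − (-8.9772%) = 16.2030% → 16.20%.

16.20%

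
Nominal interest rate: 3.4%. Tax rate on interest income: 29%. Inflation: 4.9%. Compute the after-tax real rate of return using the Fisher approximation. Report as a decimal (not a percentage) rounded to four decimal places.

-0.0249

After-tax nominal return = 3.4% × (1 − 0.29) = 2.4140%.
r ≈ 2.4140% − 4.9% → -0.0249.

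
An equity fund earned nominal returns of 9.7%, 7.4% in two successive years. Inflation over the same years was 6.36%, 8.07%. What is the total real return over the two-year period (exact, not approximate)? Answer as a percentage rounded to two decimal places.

2.50%

Compound the nominal returns: 1.0970 × 1.0740 = 1.178178.
Compound inflation: 1.0636 × 1.0807 = 1.149433.
Deflate: 1.178178 / 1.149433 = 1.025008.
Total real return = 1.025008 − 1 → 2.50%.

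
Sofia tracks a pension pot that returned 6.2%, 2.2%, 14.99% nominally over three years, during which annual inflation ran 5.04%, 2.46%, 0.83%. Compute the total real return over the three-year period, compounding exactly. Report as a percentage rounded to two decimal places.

Nominal growth factor = 1.0620 × 1.0220 × 1.1499 = 1.248060
Price-level growth factor = 1.0504 × 1.0246 × 1.0083 = 1.085173
Real growth factor = 1.248060 / 1.085173 = 1.150103
Total real return = 1.150103 − 1 → 15.01%.

15.01%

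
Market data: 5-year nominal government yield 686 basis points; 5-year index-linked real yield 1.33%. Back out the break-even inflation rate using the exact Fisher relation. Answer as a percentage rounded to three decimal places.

5.457%

(1 + π) = (1 + i)/(1 + r) = 1.06860 / 1.01330 = 1.054574
Break-even inflation = 1.054574 − 1 → 5.457%.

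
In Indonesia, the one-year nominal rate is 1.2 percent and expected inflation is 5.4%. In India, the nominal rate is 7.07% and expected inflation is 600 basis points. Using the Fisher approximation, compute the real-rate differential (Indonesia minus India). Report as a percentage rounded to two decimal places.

-5.27%

Indonesia: 1.2% − 5.4% = -4.200%
India: 7.07% − 6% = 1.070%
Differential = -5.270% → -5.27%.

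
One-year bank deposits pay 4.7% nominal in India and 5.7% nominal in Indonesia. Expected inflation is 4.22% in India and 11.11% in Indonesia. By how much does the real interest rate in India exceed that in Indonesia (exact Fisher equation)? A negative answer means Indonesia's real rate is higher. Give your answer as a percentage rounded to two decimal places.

5.33%

India: (1 + 0.0470)/(1 + 0.0422) − 1 = 0.4606%
Indonesia: (1 + 0.0570)/(1 + 0.1111) − 1 = -4.8690%
Differential = 0.4606% − (-4.8690%) = 5.3296% → 5.33%.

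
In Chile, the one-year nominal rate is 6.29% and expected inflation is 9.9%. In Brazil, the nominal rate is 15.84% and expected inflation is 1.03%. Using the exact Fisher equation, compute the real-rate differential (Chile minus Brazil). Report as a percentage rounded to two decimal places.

-17.94%

Chile: (1 + 0.0629)/(1 + 0.0990) − 1 = -3.2848%
Brazil: (1 + 0.1584)/(1 + 0.0103) − 1 = 14.6590%
Differential = -3.2848% − 14.6590% = -17.9438% → -17.94%.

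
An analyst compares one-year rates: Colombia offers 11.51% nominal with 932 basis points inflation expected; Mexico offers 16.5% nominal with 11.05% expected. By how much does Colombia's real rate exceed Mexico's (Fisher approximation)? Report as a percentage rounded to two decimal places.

-3.26%

Colombia: 11.51% − 9.32% = 2.190%
Mexico: 16.5% − 11.05% = 5.450%
Differential = -3.260% → -3.26%.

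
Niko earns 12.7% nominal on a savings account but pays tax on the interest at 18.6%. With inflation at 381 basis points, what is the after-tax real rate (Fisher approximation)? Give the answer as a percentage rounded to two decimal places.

After-tax nominal return = 12.7% × (1 − 0.186) = 10.3378%.
r ≈ 10.3378% − 3.81% → 6.53%.

6.53%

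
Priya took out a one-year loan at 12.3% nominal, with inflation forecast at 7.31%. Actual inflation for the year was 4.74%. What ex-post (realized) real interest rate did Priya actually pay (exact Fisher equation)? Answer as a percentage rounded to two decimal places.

7.22%

Ex-post: (1 + 0.1230)/(1 + 0.0474) − 1 = 7.2179%
So the realized real rate is 7.22%.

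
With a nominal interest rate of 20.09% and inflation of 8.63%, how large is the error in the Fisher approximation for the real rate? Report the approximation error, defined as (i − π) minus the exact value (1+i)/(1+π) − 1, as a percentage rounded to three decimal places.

Approximate: r ≈ 20.090% − 8.630% = 11.4600%
Exact: (1 + 0.2009)/(1 + 0.0863) − 1 = 10.5496%
Error = 11.4600% − 10.5496% = 0.9104% → 0.910%.

0.910%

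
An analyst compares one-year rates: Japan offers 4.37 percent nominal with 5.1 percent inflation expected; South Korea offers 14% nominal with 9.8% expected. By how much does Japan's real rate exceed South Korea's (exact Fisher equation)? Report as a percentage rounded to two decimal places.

Japan: (1 + 0.0437)/(1 + 0.0510) − 1 = -0.6946%
South Korea: (1 + 0.1400)/(1 + 0.0980) − 1 = 3.8251%
Differential = -0.6946% − 3.8251% = -4.5197% → -4.52%.

-4.52%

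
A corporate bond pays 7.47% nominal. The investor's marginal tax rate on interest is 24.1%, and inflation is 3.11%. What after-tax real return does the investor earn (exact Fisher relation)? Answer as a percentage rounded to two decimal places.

After-tax nominal return = 7.47% × (1 − 0.241) = 5.66973%.
1 + r = 1.0566973 / 1.03110 = 1.024825
After-tax real rate = 1.024825 − 1 → 2.48%.

2.48%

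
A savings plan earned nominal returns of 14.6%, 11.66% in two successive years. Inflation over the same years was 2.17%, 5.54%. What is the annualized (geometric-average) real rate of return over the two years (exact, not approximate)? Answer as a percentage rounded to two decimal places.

Nominal growth factor = 1.1460 × 1.1166 = 1.27962360
Price-level growth factor = 1.0217 × 1.0554 = 1.07830218
Real growth factor = 1.27962360 / 1.07830218 = 1.18670223
Annualized real rate = 1.18670223^(1/2) − 1 = 8.9359% → 8.94%.

8.94%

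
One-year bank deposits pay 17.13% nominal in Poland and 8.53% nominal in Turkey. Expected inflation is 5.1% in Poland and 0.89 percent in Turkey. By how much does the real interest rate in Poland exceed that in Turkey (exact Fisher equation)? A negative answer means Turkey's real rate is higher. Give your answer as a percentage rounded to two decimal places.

3.87%

Poland: (1 + 0.1713)/(1 + 0.0510) − 1 = 11.4462%
Turkey: (1 + 0.0853)/(1 + 0.0089) − 1 = 7.5726%
Differential = 11.4462% − 7.5726% = 3.8736% → 3.87%.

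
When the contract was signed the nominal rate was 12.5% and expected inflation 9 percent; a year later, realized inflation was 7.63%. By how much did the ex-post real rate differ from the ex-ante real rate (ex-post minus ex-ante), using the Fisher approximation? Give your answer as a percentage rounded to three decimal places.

Ex-ante: 12.5% − 9% = 3.500%
Ex-post: 12.5% − 7.63% = 4.870%
Difference (ex-post − ex-ante) = 1.3700% → 1.370%.

1.370%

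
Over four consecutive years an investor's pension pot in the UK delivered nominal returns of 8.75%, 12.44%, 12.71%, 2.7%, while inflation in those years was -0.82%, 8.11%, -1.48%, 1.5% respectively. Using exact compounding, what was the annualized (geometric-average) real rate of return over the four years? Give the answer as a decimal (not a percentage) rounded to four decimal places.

Nominal growth factor = 1.0875 × 1.1244 × 1.1271 × 1.0270 = 1.41541240
Price-level growth factor = 0.9918 × 1.0811 × 0.9852 × 1.0150 = 1.07221139
Real growth factor = 1.41541240 / 1.07221139 = 1.32008708
Annualized real rate = 1.32008708^(1/4) − 1 = 7.1891% → 0.0719.

0.0719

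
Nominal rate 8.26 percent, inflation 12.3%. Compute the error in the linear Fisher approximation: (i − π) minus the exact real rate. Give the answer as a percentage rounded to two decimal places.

-0.44%

Approximate: r ≈ 8.260% − 12.300% = -4.0400%
Exact: (1 + 0.0826)/(1 + 0.1230) − 1 = -3.5975%
Error = -4.0400% − (-3.5975%) = -0.4425% → -0.44%.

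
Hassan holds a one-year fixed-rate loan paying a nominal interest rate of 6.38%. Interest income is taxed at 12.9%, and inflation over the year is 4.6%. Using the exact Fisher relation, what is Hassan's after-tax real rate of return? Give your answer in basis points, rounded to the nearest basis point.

After-tax nominal return = 6.38% × (1 − 0.129) = 5.55698%.
1 + r = 1.0555698 / 1.04600 = 1.009149
After-tax real rate = 1.009149 − 1 → 91 basis points.

91 basis points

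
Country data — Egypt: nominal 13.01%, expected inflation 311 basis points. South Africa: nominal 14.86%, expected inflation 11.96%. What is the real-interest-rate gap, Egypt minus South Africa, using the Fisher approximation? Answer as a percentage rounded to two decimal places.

7.00%

Egypt: 13.01% − 3.11% = 9.900%
South Africa: 14.86% − 11.96% = 2.900%
Differential = 7.000% → 7.00%.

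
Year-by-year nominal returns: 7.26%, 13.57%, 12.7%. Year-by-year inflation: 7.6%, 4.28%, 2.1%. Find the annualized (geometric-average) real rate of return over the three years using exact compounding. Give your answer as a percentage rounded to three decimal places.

6.217%

Compound the nominal returns: 1.0726 × 1.1357 × 1.1270 = 1.37285710.
Compound inflation: 1.0760 × 1.0428 × 1.0210 = 1.14561591.
Deflate: 1.37285710 / 1.14561591 = 1.19835722.
Annualized real rate = 1.19835722^(1/3) − 1 = 6.2173% → 6.217%.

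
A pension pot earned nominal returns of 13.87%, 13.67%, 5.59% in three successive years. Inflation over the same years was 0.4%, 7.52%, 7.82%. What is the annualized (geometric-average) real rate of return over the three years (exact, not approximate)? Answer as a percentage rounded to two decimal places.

5.50%

Compound the nominal returns: 1.1387 × 1.1367 × 1.0559 = 1.36671503.
Compound inflation: 1.0040 × 1.0752 × 1.0782 = 1.16391776.
Deflate: 1.36671503 / 1.16391776 = 1.17423677.
Annualized real rate = 1.17423677^(1/3) − 1 = 5.4999% → 5.50%.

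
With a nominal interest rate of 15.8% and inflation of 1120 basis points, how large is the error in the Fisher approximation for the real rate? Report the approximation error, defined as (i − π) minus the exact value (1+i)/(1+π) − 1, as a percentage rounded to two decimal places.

Approximate: r ≈ 15.800% − 11.200% = 4.6000%
Exact: (1 + 0.1580)/(1 + 0.1120) − 1 = 4.1367%
Error = 4.6000% − 4.1367% = 0.4633% → 0.46%.

0.46%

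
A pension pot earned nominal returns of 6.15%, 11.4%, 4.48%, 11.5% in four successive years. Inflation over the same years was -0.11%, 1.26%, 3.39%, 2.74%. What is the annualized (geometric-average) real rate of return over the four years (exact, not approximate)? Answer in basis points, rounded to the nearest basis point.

Nominal growth factor = 1.0615 × 1.1140 × 1.0448 × 1.1150 = 1.37756855
Price-level growth factor = 0.9989 × 1.0126 × 1.0339 × 1.0274 = 1.07442977
Real growth factor = 1.37756855 / 1.07442977 = 1.28213923
Annualized real rate = 1.28213923^(1/4) − 1 = 6.4103% → 641 basis points.

641 basis points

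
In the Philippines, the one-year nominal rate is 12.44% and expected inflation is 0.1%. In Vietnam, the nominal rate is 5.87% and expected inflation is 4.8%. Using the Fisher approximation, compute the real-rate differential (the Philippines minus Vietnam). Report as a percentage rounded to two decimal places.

11.27%

The Philippines: 12.44% − 0.1% = 12.340%
Vietnam: 5.87% − 4.8% = 1.070%
Differential = 11.270% → 11.27%.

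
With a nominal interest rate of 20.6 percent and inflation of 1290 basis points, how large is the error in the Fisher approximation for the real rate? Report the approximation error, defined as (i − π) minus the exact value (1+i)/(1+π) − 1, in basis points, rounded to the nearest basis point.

88 basis points

Approximate: r ≈ 20.600% − 12.900% = 7.7000%
Exact: (1 + 0.2060)/(1 + 0.1290) − 1 = 6.8202%
Error = 7.7000% − 6.8202% = 0.8798% → 88 basis points.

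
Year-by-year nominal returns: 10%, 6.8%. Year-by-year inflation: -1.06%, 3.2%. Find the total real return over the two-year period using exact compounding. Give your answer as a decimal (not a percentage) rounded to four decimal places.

0.1506

Nominal growth factor = 1.1000 × 1.0680 = 1.174800
Price-level growth factor = 0.9894 × 1.0320 = 1.021061
Real growth factor = 1.174800 / 1.021061 = 1.150568
Total real return = 1.150568 − 1 → 0.1506.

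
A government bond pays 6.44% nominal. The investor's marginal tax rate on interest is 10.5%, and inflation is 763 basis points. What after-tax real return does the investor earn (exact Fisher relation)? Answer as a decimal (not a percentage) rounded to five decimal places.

-0.01734

After-tax nominal return = 6.44% × (1 − 0.105) = 5.7638%.
1 + r = 1.057638 / 1.07630 = 0.982661
After-tax real rate = 0.982661 − 1 → -0.01734.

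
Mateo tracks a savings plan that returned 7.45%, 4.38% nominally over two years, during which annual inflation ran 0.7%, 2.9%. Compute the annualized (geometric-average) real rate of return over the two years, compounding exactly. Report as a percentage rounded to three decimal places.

4.037%

Compound the nominal returns: 1.0745 × 1.0438 = 1.12156310.
Compound inflation: 1.0070 × 1.0290 = 1.03620300.
Deflate: 1.12156310 / 1.03620300 = 1.08237778.
Annualized real rate = 1.08237778^(1/2) − 1 = 4.0374% → 4.037%.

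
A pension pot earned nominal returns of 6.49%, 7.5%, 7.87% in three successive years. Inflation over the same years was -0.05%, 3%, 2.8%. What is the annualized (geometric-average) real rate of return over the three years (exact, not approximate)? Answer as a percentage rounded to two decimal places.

5.28%

Nominal growth factor = 1.0649 × 1.0750 × 1.0787 = 1.23486070
Price-level growth factor = 0.9995 × 1.0300 × 1.0280 = 1.05831058
Real growth factor = 1.23486070 / 1.05831058 = 1.16682260
Annualized real rate = 1.16682260^(1/3) − 1 = 5.2773% → 5.28%.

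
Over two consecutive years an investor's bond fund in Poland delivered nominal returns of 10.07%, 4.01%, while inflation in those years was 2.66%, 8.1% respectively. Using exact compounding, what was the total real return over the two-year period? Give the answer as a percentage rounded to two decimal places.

3.16%

Compound the nominal returns: 1.1007 × 1.0401 = 1.144838.
Compound inflation: 1.0266 × 1.0810 = 1.109755.
Deflate: 1.144838 / 1.109755 = 1.031614.
Total real return = 1.031614 − 1 → 3.16%.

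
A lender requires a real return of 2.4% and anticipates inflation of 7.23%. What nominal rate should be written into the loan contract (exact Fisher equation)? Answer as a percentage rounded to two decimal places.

(1 + i) = (1 + r)(1 + π) = 1.02400 × 1.07230 = 1.0980352
i = 1.0980352 − 1, so the required nominal rate is 9.80%.

9.80%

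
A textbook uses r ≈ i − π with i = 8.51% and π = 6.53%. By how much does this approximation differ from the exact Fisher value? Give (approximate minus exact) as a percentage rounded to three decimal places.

Approximate: r ≈ 8.510% − 6.530% = 1.9800%
Exact: (1 + 0.0851)/(1 + 0.0653) − 1 = 1.8586%
Error = 1.9800% − 1.8586% = 0.1214% → 0.121%.

0.121%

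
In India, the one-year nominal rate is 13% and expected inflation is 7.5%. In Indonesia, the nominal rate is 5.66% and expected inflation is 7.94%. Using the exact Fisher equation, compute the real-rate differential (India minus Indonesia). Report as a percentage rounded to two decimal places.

7.23%

India: (1 + 0.1300)/(1 + 0.0750) − 1 = 5.1163%
Indonesia: (1 + 0.0566)/(1 + 0.0794) − 1 = -2.1123%
Differential = 5.1163% − (-2.1123%) = 7.2286% → 7.23%.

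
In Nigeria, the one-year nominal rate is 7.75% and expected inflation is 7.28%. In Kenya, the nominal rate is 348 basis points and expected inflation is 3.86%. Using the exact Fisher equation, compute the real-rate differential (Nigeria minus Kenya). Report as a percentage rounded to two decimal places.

Nigeria: (1 + 0.0775)/(1 + 0.0728) − 1 = 0.4381%
Kenya: (1 + 0.0348)/(1 + 0.0386) − 1 = -0.3659%
Differential = 0.4381% − (-0.3659%) = 0.8040% → 0.80%.

0.80%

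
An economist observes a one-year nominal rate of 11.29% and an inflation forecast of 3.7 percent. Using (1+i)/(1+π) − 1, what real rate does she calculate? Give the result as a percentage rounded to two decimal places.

7.32%

By the Fisher equation, 1 + r = (1 + i)/(1 + π).
1 + r = 1.11290 / 1.03700 = 1.073192
r = 1.073192 − 1 = 7.3192%, i.e. 7.32%.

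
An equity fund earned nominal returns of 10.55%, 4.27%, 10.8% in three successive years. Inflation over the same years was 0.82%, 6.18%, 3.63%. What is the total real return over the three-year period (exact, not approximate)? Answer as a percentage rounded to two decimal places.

Compound the nominal returns: 1.1055 × 1.0427 × 1.1080 = 1.277197.
Compound inflation: 1.0082 × 1.0618 × 1.0363 = 1.109366.
Deflate: 1.277197 / 1.109366 = 1.151285.
Total real return = 1.151285 − 1 → 15.13%.

15.13%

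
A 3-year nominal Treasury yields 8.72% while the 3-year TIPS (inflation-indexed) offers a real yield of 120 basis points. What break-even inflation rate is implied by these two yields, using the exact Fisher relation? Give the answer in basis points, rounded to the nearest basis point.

743 basis points

(1 + π) = (1 + i)/(1 + r) = 1.08720 / 1.01200 = 1.074308
Break-even inflation = 1.074308 − 1 → 743 basis points.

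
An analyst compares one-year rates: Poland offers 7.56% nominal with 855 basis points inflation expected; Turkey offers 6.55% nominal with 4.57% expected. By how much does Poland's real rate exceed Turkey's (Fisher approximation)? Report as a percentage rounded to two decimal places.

-2.97%

Poland: 7.56% − 8.55% = -0.990%
Turkey: 6.55% − 4.57% = 1.980%
Differential = -2.970% → -2.97%.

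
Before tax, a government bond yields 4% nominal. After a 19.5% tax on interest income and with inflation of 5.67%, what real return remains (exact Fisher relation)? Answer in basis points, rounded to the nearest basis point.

-232 basis points

After-tax nominal return = 4% × (1 − 0.195) = 3.2200%.
1 + r = 1.03220 / 1.05670 = 0.976815
After-tax real rate = 0.976815 − 1 → -232 basis points.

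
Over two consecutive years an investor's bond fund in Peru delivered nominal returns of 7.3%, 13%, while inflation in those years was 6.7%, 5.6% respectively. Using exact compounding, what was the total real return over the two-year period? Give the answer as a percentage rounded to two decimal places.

7.61%

Nominal growth factor = 1.0730 × 1.1300 = 1.212490
Price-level growth factor = 1.0670 × 1.0560 = 1.126752
Real growth factor = 1.212490 / 1.126752 = 1.076093
Total real return = 1.076093 − 1 → 7.61%.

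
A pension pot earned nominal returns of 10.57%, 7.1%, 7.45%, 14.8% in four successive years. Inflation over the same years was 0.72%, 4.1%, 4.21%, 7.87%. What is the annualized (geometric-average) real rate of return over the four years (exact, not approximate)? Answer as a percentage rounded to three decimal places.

5.511%

Nominal growth factor = 1.1057 × 1.0710 × 1.0745 × 1.1480 = 1.460747287
Price-level growth factor = 1.0072 × 1.0410 × 1.0421 × 1.0787 = 1.178627368
Real growth factor = 1.460747287 / 1.178627368 = 1.239363116
Annualized real rate = 1.239363116^(1/4) − 1 = 5.51146% → 5.511%.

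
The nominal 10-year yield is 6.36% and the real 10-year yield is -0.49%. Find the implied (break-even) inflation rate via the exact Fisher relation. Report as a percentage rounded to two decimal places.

(1 + π) = (1 + i)/(1 + r) = 1.06360 / 0.99510 = 1.068837
Break-even inflation = 1.068837 − 1 → 6.88%.

6.88%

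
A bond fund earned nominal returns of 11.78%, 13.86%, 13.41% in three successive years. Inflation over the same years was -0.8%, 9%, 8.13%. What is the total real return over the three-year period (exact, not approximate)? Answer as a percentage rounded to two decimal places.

23.45%

Compound the nominal returns: 1.1178 × 1.1386 × 1.1341 = 1.443400.
Compound inflation: 0.9920 × 1.0900 × 1.0813 = 1.169188.
Deflate: 1.443400 / 1.169188 = 1.234532.
Total real return = 1.234532 − 1 → 23.45%.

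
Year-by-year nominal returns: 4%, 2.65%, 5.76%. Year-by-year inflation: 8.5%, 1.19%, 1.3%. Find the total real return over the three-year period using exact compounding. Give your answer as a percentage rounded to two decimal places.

1.52%

Nominal growth factor = 1.0400 × 1.0265 × 1.0576 = 1.129051
Price-level growth factor = 1.0850 × 1.0119 × 1.0130 = 1.112184
Real growth factor = 1.129051 / 1.112184 = 1.015166
Total real return = 1.015166 − 1 → 1.52%.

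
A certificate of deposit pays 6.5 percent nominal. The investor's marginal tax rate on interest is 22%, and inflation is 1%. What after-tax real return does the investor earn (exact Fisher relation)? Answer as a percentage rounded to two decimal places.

4.03%

After-tax nominal return = 6.5% × (1 − 0.22) = 5.0700%.
1 + r = 1.05070 / 1.01000 = 1.040297
After-tax real rate = 1.040297 − 1 → 4.03%.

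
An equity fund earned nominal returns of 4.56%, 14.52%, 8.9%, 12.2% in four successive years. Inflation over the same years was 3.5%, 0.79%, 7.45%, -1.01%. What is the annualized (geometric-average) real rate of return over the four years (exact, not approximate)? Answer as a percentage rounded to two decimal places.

7.16%

Nominal growth factor = 1.0456 × 1.1452 × 1.0890 × 1.1220 = 1.46307857
Price-level growth factor = 1.0350 × 1.0079 × 1.0745 × 0.9899 = 1.10957213
Real growth factor = 1.46307857 / 1.10957213 = 1.31859709
Annualized real rate = 1.31859709^(1/4) − 1 = 7.1588% → 7.16%.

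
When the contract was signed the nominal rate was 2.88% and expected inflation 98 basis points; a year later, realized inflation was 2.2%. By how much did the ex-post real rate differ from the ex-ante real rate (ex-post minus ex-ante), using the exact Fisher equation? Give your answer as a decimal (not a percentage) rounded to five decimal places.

Ex-ante: (1 + 0.0288)/(1 + 0.0098) − 1 = 1.8816%
Ex-post: (1 + 0.0288)/(1 + 0.0220) − 1 = 0.6654%
Difference (ex-post − ex-ante) = -1.2162% → -0.01216.

-0.01216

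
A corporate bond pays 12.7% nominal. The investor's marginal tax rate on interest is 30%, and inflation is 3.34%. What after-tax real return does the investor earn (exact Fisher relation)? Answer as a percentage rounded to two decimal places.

After-tax nominal return = 12.7% × (1 − 0.3) = 8.8900%.
1 + r = 1.08890 / 1.03340 = 1.053706
After-tax real rate = 1.053706 − 1 → 5.37%.

5.37%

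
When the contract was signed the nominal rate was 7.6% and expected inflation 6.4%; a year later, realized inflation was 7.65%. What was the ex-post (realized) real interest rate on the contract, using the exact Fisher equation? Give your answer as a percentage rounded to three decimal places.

-0.046%

Ex-post: (1 + 0.0760)/(1 + 0.0765) − 1 = -0.0464%
So the realized real rate is -0.046%.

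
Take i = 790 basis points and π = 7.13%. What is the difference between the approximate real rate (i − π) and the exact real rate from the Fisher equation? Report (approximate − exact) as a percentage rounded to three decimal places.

Approximate: r ≈ 7.900% − 7.130% = 0.7700%
Exact: (1 + 0.0790)/(1 + 0.0713) − 1 = 0.7188%
Error = 0.7700% − 0.7188% = 0.0512% → 0.051%.

0.051%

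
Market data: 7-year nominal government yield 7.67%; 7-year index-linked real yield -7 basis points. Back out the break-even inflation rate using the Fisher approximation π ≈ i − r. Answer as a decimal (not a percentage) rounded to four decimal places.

π ≈ i − r = 7.67% − (-0.07%) → 0.0774.

0.0774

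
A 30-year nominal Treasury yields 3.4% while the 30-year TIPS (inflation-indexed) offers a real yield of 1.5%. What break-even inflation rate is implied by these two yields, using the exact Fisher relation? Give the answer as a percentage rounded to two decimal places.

(1 + π) = (1 + i)/(1 + r) = 1.03400 / 1.01500 = 1.018719
Break-even inflation = 1.018719 − 1 → 1.87%.

1.87%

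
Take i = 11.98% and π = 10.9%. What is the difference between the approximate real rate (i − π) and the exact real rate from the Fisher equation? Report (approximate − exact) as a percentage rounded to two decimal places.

0.11%

Approximate: r ≈ 11.980% − 10.900% = 1.0800%
Exact: (1 + 0.1198)/(1 + 0.1090) − 1 = 0.9739%
Error = 1.0800% − 0.9739% = 0.1061% → 0.11%.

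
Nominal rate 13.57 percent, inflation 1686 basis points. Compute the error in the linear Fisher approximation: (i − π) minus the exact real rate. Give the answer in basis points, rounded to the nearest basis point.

Approximate: r ≈ 13.570% − 16.860% = -3.2900%
Exact: (1 + 0.1357)/(1 + 0.1686) − 1 = -2.8153%
Error = -3.2900% − (-2.8153%) = -0.4747% → -47 basis points.

-47 basis points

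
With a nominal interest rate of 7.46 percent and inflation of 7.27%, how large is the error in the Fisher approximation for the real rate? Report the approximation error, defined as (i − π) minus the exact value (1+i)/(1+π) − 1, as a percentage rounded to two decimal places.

Approximate: r ≈ 7.460% − 7.270% = 0.1900%
Exact: (1 + 0.0746)/(1 + 0.0727) − 1 = 0.1771%
Error = 0.1900% − 0.1771% = 0.0129% → 0.01%.

0.01%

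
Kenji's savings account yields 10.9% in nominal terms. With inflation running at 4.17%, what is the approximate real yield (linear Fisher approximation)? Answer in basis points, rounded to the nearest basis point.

673 basis points

r ≈ i − π = 10.9% − 4.17% = 673 basis points.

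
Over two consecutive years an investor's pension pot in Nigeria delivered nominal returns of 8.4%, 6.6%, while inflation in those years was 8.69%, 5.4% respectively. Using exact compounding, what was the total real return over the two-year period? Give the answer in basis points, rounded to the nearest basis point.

Nominal growth factor = 1.0840 × 1.0660 = 1.155544
Price-level growth factor = 1.0869 × 1.0540 = 1.145593
Real growth factor = 1.155544 / 1.145593 = 1.008687
Total real return = 1.008687 − 1 → 87 basis points.

87 basis points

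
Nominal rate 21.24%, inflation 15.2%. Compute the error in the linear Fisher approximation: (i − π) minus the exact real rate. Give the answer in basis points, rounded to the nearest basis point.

Approximate: r ≈ 21.240% − 15.200% = 6.0400%
Exact: (1 + 0.2124)/(1 + 0.1520) − 1 = 5.2431%
Error = 6.0400% − 5.2431% = 0.7969% → 80 basis points.

80 basis points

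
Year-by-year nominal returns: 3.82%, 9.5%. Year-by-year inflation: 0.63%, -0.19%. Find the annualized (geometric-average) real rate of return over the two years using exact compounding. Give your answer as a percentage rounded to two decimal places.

Nominal growth factor = 1.0382 × 1.0950 = 1.13682900
Price-level growth factor = 1.0063 × 0.9981 = 1.00438803
Real growth factor = 1.13682900 / 1.00438803 = 1.13186235
Annualized real rate = 1.13186235^(1/2) − 1 = 6.3890% → 6.39%.

6.39%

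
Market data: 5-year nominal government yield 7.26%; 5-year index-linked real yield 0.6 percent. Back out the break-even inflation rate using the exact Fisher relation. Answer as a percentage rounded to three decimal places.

6.620%

(1 + π) = (1 + i)/(1 + r) = 1.07260 / 1.00600 = 1.066203
Break-even inflation = 1.066203 − 1 → 6.620%.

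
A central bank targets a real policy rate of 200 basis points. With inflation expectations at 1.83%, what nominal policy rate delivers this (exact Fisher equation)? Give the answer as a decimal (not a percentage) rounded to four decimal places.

0.0387

(1 + i) = (1 + r)(1 + π) = 1.02000 × 1.01830 = 1.038666
i = 1.038666 − 1, so the required nominal rate is 0.0387.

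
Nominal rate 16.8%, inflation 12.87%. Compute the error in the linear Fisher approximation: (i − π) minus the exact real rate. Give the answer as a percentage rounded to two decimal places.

0.45%

Approximate: r ≈ 16.800% − 12.870% = 3.9300%
Exact: (1 + 0.1680)/(1 + 0.1287) − 1 = 3.4819%
Error = 3.9300% − 3.4819% = 0.4481% → 0.45%.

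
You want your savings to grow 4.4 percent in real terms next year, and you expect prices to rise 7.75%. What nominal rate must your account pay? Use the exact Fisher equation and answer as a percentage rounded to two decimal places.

12.49%

(1 + i) = (1 + r)(1 + π) = 1.04400 × 1.07750 = 1.12491
i = 1.12491 − 1, so the required nominal rate is 12.49%.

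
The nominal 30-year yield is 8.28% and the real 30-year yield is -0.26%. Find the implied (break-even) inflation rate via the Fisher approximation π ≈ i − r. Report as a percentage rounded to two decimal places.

8.54%

π ≈ i − r = 8.28% − (-0.26%) → 8.54%.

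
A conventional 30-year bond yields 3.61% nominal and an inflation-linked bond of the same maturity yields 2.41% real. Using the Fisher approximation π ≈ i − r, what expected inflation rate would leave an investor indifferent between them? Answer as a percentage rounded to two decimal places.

1.20%

π ≈ i − r = 3.61% − 2.41% → 1.20%.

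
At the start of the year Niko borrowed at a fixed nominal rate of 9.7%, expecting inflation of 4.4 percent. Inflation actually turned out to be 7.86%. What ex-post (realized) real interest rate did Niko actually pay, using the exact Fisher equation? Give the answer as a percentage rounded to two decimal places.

1.71%

Ex-post: (1 + 0.0970)/(1 + 0.0786) − 1 = 1.7059%
So the realized real rate is 1.71%.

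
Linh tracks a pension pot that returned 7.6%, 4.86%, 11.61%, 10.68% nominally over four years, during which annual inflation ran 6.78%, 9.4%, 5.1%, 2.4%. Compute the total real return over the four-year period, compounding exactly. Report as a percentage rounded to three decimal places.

10.862%

Compound the nominal returns: 1.0760 × 1.0486 × 1.1161 × 1.1068 = 1.3937805.
Compound inflation: 1.0678 × 1.0940 × 1.0510 × 1.0240 = 1.2572160.
Deflate: 1.3937805 / 1.2572160 = 1.1086245.
Total real return = 1.1086245 − 1 → 10.862%.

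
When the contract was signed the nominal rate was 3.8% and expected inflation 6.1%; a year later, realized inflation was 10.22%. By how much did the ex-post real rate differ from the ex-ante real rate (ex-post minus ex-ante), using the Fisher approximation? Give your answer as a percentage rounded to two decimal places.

-4.12%

Ex-ante: 3.8% − 6.1% = -2.300%
Ex-post: 3.8% − 10.22% = -6.420%
Difference (ex-post − ex-ante) = -4.1200% → -4.12%.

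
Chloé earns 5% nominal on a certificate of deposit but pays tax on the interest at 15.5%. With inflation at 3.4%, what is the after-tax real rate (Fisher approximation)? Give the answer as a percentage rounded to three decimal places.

After-tax nominal return = 5% × (1 − 0.155) = 4.2250%.
r ≈ 4.2250% − 3.4% → 0.825%.

0.825%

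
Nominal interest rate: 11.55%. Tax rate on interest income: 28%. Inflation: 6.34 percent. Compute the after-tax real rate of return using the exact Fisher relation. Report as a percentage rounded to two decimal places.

After-tax nominal return = 11.55% × (1 − 0.28) = 8.3160%.
1 + r = 1.08316 / 1.06340 = 1.018582
After-tax real rate = 1.018582 − 1 → 1.86%.

1.86%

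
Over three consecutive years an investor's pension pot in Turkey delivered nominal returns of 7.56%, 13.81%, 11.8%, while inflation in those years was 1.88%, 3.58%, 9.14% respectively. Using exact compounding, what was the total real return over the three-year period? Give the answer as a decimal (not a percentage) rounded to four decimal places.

Nominal growth factor = 1.0756 × 1.1381 × 1.1180 = 1.368589
Price-level growth factor = 1.0188 × 1.0358 × 1.0914 = 1.151725
Real growth factor = 1.368589 / 1.151725 = 1.188295
Total real return = 1.188295 − 1 → 0.1883.

0.1883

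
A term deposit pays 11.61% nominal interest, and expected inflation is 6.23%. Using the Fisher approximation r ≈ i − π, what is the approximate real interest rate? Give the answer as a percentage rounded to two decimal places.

r ≈ i − π = 11.61% − 6.23% = 5.38%.

5.38%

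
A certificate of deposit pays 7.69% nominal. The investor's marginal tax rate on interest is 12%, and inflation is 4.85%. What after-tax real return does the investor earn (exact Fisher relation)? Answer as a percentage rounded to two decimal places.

1.83%

After-tax nominal return = 7.69% × (1 − 0.12) = 6.7672%.
1 + r = 1.067672 / 1.04850 = 1.018285
After-tax real rate = 1.018285 − 1 → 1.83%.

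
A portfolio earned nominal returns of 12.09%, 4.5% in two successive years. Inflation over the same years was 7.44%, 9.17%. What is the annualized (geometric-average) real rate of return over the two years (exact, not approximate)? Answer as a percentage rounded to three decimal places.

-0.067%

Compound the nominal returns: 1.1209 × 1.0450 = 1.171340500.
Compound inflation: 1.0744 × 1.0917 = 1.172922480.
Deflate: 1.171340500 / 1.172922480 = 0.998651249.
Annualized real rate = 0.998651249^(1/2) − 1 = -0.06746% → -0.067%.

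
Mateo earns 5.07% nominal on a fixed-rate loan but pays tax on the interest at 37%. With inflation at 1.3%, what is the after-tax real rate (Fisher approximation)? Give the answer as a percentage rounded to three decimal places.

1.894%

After-tax nominal return = 5.07% × (1 − 0.37) = 3.1941%.
r ≈ 3.1941% − 1.3% → 1.894%.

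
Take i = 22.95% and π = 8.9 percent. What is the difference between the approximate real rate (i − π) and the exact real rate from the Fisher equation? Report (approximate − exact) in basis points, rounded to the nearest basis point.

115 basis points

Approximate: r ≈ 22.950% − 8.900% = 14.0500%
Exact: (1 + 0.2295)/(1 + 0.0890) − 1 = 12.9017%
Error = 14.0500% − 12.9017% = 1.1483% → 115 basis points.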